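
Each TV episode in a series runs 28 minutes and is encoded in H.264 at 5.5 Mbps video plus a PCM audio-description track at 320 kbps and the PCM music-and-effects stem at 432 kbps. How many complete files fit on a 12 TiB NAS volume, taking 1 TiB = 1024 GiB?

10049

28 min = 1680 s
Audio total: 320 + 432 = 752 kbps = 0.752 Mbps.
Total bitrate: 6.252 Mbps.
Per item: 6.252 Mbps × 1680 s = 10,503 Mb = 1,313 MB.
Capacity: 12 TiB = 105,553,116 Mb; 10049.46 items → 10049 complete.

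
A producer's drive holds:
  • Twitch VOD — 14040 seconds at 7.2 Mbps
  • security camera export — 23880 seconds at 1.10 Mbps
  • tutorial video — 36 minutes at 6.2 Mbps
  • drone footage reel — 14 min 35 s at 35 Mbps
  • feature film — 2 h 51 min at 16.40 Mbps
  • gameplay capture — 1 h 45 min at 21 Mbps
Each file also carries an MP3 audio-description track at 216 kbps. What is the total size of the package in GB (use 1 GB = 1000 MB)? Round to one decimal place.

Audio: 216 kbps = 0.216 Mbps.
Twitch VOD: 7.416 Mbps × 14040 s = 104120.6 Mb
security camera export: 1.316 Mbps × 23880 s = 31426.1 Mb
tutorial video: 6.416 Mbps × 2160 s = 13858.6 Mb
drone footage reel: 35.216 Mbps × 875 s = 30814.0 Mb
feature film: 16.616 Mbps × 10260 s = 170480.2 Mb
gameplay capture: 21.216 Mbps × 6300 s = 133660.8 Mb
Total: 484360.2 Mb = 60545.0 MB.
= 60.55 GB.

60.5 GB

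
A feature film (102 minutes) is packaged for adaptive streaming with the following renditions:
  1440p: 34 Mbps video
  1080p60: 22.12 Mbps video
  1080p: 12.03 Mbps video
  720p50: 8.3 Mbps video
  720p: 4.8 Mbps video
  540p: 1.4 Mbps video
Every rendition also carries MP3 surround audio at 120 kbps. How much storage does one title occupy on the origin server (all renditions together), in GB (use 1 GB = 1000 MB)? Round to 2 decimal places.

102 min = 6120 s
Audio: 120 kbps = 0.120 Mbps.
Sum of rendition bitrates: (34+0.120) + (22.12+0.120) + (12.03+0.120) + (8.3+0.120) + (4.8+0.120) + (1.4+0.120) = 83.370 Mbps.
× 6120 s = 510,224 Mb = 63,778 MB = 63.78 GB.

63.78 GB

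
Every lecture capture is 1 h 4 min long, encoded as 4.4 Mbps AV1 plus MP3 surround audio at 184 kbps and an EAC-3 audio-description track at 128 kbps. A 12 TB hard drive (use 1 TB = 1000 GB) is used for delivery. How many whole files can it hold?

1 h 4 min = 64 min = 3840 s
Audio total: 184 + 128 = 312 kbps = 0.312 Mbps.
Total bitrate: 4.712 Mbps.
Per item: 4.712 Mbps × 3840 s = 18,094 Mb = 2,262 MB.
Capacity: 12 TB = 96,000,000 Mb; 5305.60 items → 5305 complete.

5305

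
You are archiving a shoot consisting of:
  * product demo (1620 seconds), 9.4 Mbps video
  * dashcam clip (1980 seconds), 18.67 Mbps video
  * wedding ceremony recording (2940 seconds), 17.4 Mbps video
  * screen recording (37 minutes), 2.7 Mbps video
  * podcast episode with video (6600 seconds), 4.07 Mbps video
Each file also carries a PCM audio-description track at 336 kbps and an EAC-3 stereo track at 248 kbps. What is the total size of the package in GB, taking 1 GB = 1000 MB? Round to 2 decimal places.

Audio total: 336 + 248 = 584 kbps = 0.584 Mbps.
product demo: 9.984 Mbps × 1620 s = 16174.1 Mb
dashcam clip: 19.254 Mbps × 1980 s = 38122.9 Mb
wedding ceremony recording: 17.984 Mbps × 2940 s = 52873.0 Mb
screen recording: 3.284 Mbps × 2220 s = 7290.5 Mb
podcast episode with video: 4.654 Mbps × 6600 s = 30716.4 Mb
Total: 145176.8 Mb = 18147.1 MB.
= 18.15 GB.

18.15 GB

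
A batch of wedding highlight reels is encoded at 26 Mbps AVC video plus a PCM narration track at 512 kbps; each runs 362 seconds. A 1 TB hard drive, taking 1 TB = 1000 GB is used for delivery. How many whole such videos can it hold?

Audio: 512 kbps = 0.512 Mbps.
Total bitrate: 26.512 Mbps.
Per item: 26.512 Mbps × 362 s = 9,597 Mb = 1,200 MB.
Capacity: 1 TB = 8,000,000 Mb; 833.56 items → 833 complete.

833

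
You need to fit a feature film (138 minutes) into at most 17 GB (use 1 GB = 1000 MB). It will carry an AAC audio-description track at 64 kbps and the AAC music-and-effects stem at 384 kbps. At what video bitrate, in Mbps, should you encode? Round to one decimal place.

Budget: 17 GB = 136000.0 Mb.
138 min = 8280 s
Total bitrate budget: 136000.0 Mb / 8280 s = 16.425 Mbps.
Audio total: 64 + 384 = 448 kbps = 0.448 Mbps.
Video: 16.425 − 0.448 = 15.977 Mbps.

16.0 Mbps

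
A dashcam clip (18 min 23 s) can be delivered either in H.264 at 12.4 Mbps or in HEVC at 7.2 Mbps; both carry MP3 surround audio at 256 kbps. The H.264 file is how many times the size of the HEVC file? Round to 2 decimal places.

1.70

18 min 23 s = 1103 s
Audio: 256 kbps = 0.256 Mbps.
H.264: 12.656 Mbps × 1103 s = 13959.6 Mb = 1.745 GB.
HEVC: 7.456 Mbps × 1103 s = 8224.0 Mb = 1.028 GB.
Ratio: 1.745 / 1.028 = 1.697.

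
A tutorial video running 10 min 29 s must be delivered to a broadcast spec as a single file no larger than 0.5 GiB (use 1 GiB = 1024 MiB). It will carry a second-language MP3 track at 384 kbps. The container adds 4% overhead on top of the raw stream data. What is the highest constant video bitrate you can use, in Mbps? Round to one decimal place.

6.2 Mbps

Budget: 0.5 GiB = 4295.0 Mb.
Stream payload after overhead: 4295.0 / 1.04 = 4129.8 Mb.
10 min 29 s = 629 s
Total bitrate budget: 4129.8 Mb / 629 s = 6.566 Mbps.
Audio: 384 kbps = 0.384 Mbps.
Video: 6.566 − 0.384 = 6.182 Mbps.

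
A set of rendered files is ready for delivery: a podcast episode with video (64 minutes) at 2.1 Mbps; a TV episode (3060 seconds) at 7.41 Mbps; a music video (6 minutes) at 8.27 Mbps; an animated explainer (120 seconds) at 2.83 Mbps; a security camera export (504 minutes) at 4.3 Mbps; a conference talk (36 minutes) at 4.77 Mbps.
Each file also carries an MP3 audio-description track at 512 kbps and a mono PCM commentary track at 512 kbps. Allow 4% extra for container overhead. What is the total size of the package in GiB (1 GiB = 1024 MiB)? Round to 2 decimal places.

26.05 GiB

Audio total: 512 + 512 = 1024 kbps = 1.024 Mbps.
podcast episode with video: 3.124 Mbps × 3840 s × 1.04 = 12476.0 Mb
TV episode: 8.434 Mbps × 3060 s × 1.04 = 26840.4 Mb
music video: 9.294 Mbps × 360 s × 1.04 = 3479.7 Mb
animated explainer: 3.854 Mbps × 120 s × 1.04 = 481.0 Mb
security camera export: 5.324 Mbps × 30240 s × 1.04 = 167437.7 Mb
conference talk: 5.794 Mbps × 2160 s × 1.04 = 13015.6 Mb
Total: 223730.3 Mb = 27966.3 MB.
= 26.05 GiB.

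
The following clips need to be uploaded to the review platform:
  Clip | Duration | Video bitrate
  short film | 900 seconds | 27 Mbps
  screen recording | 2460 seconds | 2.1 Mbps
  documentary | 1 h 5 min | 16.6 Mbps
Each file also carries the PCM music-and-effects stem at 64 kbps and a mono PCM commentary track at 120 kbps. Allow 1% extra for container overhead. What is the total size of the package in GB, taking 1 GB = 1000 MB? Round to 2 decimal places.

12.06 GB

Audio total: 64 + 120 = 184 kbps = 0.184 Mbps.
short film: 27.184 Mbps × 900 s × 1.01 = 24710.3 Mb
screen recording: 2.284 Mbps × 2460 s × 1.01 = 5674.8 Mb
documentary: 16.784 Mbps × 3900 s × 1.01 = 66112.2 Mb
Total: 96497.3 Mb = 12062.2 MB.
= 12.06 GB.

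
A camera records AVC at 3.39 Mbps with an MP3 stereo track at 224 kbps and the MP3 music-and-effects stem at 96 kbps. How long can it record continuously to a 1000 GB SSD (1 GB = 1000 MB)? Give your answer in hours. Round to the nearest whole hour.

Audio total: 224 + 96 = 320 kbps = 0.320 Mbps.
Total bitrate: 3.39 + 0.320 = 3.710 Mbps.
Capacity: 1000 GB = 8,000,000 Mb.
Recording time: 8,000,000 / 3.710 = 2,156,334 s ≈ 599 hours.

599 hours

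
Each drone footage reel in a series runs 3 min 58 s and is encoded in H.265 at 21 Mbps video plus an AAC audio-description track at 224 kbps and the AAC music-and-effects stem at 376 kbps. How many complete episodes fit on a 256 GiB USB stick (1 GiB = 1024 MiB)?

3 min 58 s = 238 s
Audio total: 224 + 376 = 600 kbps = 0.600 Mbps.
Total bitrate: 21.600 Mbps.
Per item: 21.600 Mbps × 238 s = 5,141 Mb = 642.6 MB.
Capacity: 256 GiB = 2,199,023 Mb; 427.76 items → 427 complete.

427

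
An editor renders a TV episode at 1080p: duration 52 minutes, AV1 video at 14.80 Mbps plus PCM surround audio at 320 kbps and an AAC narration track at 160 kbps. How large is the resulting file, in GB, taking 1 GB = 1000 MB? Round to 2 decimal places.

52 min = 3120 s
Audio total: 320 + 160 = 480 kbps = 0.480 Mbps.
Total bitrate: 14.80 + 0.480 = 15.280 Mbps.
Stream data: 15.280 Mbps × 3120 s = 47673.6 Mb.
47,674 Mb ÷ 8 = 5,959 MB → 5.959 GB.

5.96 GB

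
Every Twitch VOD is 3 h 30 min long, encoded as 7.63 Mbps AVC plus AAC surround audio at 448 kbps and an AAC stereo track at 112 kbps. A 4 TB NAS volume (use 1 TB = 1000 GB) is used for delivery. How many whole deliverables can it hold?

310

3 h 30 min = 210 min = 12600 s
Audio total: 448 + 112 = 560 kbps = 0.560 Mbps.
Total bitrate: 8.190 Mbps.
Per item: 8.190 Mbps × 12600 s = 103,194 Mb = 12,899 MB.
Capacity: 4 TB = 32,000,000 Mb; 310.10 items → 310 complete.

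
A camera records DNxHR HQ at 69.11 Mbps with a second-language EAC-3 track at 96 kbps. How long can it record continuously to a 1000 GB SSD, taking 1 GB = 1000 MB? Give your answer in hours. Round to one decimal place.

Audio: 96 kbps = 0.096 Mbps.
Total bitrate: 69.11 + 0.096 = 69.206 Mbps.
Capacity: 1000 GB = 8,000,000 Mb.
Recording time: 8,000,000 / 69.206 = 115,597 s ≈ 32.1 hours.

32.1 hours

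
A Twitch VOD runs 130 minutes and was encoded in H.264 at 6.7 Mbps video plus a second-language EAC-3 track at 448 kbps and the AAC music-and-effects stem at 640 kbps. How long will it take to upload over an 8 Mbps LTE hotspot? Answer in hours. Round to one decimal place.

2.1 hours

130 min = 7800 s
Audio total: 448 + 640 = 1088 kbps = 1.088 Mbps.
Total bitrate: 7.788 Mbps.
File: 7.788 Mbps × 7800 s = 60746.4 Mb.
At 8 Mbps: 60746.4 / 8 = 7593.3 s ≈ 2.11 hours.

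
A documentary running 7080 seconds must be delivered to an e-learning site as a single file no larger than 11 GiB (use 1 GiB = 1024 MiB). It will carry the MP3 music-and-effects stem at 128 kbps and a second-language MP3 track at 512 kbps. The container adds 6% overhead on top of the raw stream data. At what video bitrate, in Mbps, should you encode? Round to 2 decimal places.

11.95 Mbps

Budget: 11 GiB = 94489.3 Mb.
Stream payload after overhead: 94489.3 / 1.06 = 89140.8 Mb.
Total bitrate budget: 89140.8 Mb / 7080 s = 12.591 Mbps.
Audio total: 128 + 512 = 640 kbps = 0.640 Mbps.
Video: 12.591 − 0.640 = 11.951 Mbps.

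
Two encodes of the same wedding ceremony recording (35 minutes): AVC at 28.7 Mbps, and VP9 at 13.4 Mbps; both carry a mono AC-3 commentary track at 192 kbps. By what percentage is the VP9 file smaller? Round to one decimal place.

35 min = 2100 s
Audio: 192 kbps = 0.192 Mbps.
AVC: 28.892 Mbps × 2100 s = 60673.2 Mb = 7.063 GiB.
VP9: 13.592 Mbps × 2100 s = 28543.2 Mb = 3.323 GiB.
Reduction: (1 − 3.323/7.063) × 100 = 52.96%.

53.0%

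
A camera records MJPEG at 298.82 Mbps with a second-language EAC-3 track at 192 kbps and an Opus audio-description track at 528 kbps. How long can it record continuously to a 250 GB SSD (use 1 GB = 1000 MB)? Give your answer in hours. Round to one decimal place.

1.9 hours

Audio total: 192 + 528 = 720 kbps = 0.720 Mbps.
Total bitrate: 298.82 + 0.720 = 299.540 Mbps.
Capacity: 250 GB = 2,000,000 Mb.
Recording time: 2,000,000 / 299.540 = 6,677 s ≈ 1.85 hours.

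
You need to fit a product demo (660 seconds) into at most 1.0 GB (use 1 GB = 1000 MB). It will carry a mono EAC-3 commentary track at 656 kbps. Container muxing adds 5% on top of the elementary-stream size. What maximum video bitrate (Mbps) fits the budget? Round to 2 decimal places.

Budget: 1.0 GB = 8000.0 Mb.
Stream payload after overhead: 8000.0 / 1.05 = 7619.0 Mb.
Total bitrate budget: 7619.0 Mb / 660 s = 11.544 Mbps.
Audio: 656 kbps = 0.656 Mbps.
Video: 11.544 − 0.656 = 10.888 Mbps.

10.89 Mbps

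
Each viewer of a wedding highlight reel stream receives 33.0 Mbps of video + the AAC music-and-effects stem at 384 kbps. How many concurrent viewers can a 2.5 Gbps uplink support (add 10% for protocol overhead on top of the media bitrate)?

Audio: 384 kbps = 0.384 Mbps.
Per-viewer media rate: 33.384 Mbps.
On the wire with 10% overhead: 36.722 Mbps.
2.5 Gbps = 2,500 Mbps; 2,500 / 36.722 = 68.08 → 68 viewers.

68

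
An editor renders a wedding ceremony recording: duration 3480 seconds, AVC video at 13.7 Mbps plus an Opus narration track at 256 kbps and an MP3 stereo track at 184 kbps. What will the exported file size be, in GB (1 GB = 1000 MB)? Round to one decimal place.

Audio total: 256 + 184 = 440 kbps = 0.440 Mbps.
Total bitrate: 13.7 + 0.440 = 14.140 Mbps.
Stream data: 14.140 Mbps × 3480 s = 49207.2 Mb.
49,207 Mb ÷ 8 = 6,151 MB → 6.151 GB.

6.2 GB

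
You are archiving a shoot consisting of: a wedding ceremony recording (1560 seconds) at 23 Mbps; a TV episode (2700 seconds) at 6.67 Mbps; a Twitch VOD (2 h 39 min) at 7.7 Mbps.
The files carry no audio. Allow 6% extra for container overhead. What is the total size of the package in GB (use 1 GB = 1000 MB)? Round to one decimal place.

wedding ceremony recording: 23.000 Mbps × 1560 s × 1.06 = 38032.8 Mb
TV episode: 6.670 Mbps × 2700 s × 1.06 = 19089.5 Mb
Twitch VOD: 7.700 Mbps × 9540 s × 1.06 = 77865.5 Mb
Total: 134987.8 Mb = 16873.5 MB.
= 16.87 GB.

16.9 GB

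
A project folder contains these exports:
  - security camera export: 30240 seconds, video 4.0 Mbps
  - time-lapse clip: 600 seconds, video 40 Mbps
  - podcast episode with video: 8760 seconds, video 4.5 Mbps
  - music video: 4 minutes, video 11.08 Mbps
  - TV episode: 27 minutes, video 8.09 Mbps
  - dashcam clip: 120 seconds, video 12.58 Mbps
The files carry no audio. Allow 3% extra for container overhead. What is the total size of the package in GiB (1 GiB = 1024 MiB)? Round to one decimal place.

security camera export: 4.000 Mbps × 30240 s × 1.03 = 124588.8 Mb
time-lapse clip: 40.000 Mbps × 600 s × 1.03 = 24720.0 Mb
podcast episode with video: 4.500 Mbps × 8760 s × 1.03 = 40602.6 Mb
music video: 11.080 Mbps × 240 s × 1.03 = 2739.0 Mb
TV episode: 8.090 Mbps × 1620 s × 1.03 = 13499.0 Mb
dashcam clip: 12.580 Mbps × 120 s × 1.03 = 1554.9 Mb
Total: 207704.2 Mb = 25963.0 MB.
= 24.18 GiB.

24.2 GiB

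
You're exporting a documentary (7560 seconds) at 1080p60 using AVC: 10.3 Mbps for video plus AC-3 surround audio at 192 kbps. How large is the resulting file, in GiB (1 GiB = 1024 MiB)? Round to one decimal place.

Audio: 192 kbps = 0.192 Mbps.
Total bitrate: 10.3 + 0.192 = 10.492 Mbps.
Stream data: 10.492 Mbps × 7560 s = 79319.5 Mb.
79,320 Mb = 9,914,940,000 bytes ÷ 1,073,741,824 = 9.234 GiB.

9.2 GiB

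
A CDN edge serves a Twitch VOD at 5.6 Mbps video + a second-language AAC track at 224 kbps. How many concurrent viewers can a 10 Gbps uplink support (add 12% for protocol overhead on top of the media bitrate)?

Audio: 224 kbps = 0.224 Mbps.
Per-viewer media rate: 5.824 Mbps.
On the wire with 12% overhead: 6.523 Mbps.
10 Gbps = 10,000 Mbps; 10,000 / 6.523 = 1533.07 → 1533 viewers.

1533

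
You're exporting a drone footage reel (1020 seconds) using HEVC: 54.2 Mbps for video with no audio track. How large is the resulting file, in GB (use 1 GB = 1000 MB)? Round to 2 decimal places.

Total bitrate: 54.2 Mbps.
Stream data: 54.200 Mbps × 1020 s = 55284.0 Mb.
55,284 Mb ÷ 8 = 6,910 MB → 6.910 GB.

6.91 GB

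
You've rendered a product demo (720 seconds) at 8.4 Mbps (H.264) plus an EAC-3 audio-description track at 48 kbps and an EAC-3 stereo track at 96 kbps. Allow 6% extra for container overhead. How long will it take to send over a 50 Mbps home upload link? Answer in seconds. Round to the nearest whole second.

Audio total: 48 + 96 = 144 kbps = 0.144 Mbps.
Total bitrate: 8.544 Mbps.
File: 8.544 Mbps × 720 s = 6151.7 Mb.
With 6% container overhead: ×1.06. → 6520.8 Mb.
At 50 Mbps: 6520.8 / 50 = 130.4 s ≈ 130 seconds.

130 seconds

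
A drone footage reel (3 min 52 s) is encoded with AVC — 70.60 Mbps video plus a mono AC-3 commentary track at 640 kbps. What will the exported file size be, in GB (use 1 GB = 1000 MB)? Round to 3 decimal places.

2.066 GB

3 min 52 s = 232 s
Audio: 640 kbps = 0.640 Mbps.
Total bitrate: 70.60 + 0.640 = 71.240 Mbps.
Stream data: 71.240 Mbps × 232 s = 16527.7 Mb.
16,528 Mb ÷ 8 = 2,066 MB → 2.066 GB.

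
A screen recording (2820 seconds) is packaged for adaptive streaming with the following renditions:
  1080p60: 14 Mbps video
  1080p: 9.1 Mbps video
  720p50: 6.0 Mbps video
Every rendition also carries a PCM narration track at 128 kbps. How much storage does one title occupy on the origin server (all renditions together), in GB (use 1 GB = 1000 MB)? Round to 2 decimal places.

Audio: 128 kbps = 0.128 Mbps.
Sum of rendition bitrates: (14+0.128) + (9.1+0.128) + (6.0+0.128) = 29.484 Mbps.
× 2820 s = 83,145 Mb = 10,393 MB = 10.39 GB.

10.39 GB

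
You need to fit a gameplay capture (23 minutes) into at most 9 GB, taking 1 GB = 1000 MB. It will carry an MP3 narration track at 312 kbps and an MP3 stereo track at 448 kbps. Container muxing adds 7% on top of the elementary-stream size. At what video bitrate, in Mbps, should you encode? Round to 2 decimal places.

Budget: 9 GB = 72000.0 Mb.
Stream payload after overhead: 72000.0 / 1.07 = 67289.7 Mb.
23 min = 1380 s
Total bitrate budget: 67289.7 Mb / 1380 s = 48.761 Mbps.
Audio total: 312 + 448 = 760 kbps = 0.760 Mbps.
Video: 48.761 − 0.760 = 48.001 Mbps.

48.00 Mbps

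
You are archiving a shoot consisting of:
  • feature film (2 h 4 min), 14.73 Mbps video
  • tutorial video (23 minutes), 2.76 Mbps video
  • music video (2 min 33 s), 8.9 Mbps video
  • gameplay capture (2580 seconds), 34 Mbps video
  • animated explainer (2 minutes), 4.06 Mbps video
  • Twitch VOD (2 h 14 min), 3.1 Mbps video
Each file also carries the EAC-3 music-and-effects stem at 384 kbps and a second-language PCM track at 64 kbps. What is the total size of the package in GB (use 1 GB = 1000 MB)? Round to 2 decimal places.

Audio total: 384 + 64 = 448 kbps = 0.448 Mbps.
feature film: 15.178 Mbps × 7440 s = 112924.3 Mb
tutorial video: 3.208 Mbps × 1380 s = 4427.0 Mb
music video: 9.348 Mbps × 153 s = 1430.2 Mb
gameplay capture: 34.448 Mbps × 2580 s = 88875.8 Mb
animated explainer: 4.508 Mbps × 120 s = 541.0 Mb
Twitch VOD: 3.548 Mbps × 8040 s = 28525.9 Mb
Total: 236724.3 Mb = 29590.5 MB.
= 29.59 GB.

29.59 GB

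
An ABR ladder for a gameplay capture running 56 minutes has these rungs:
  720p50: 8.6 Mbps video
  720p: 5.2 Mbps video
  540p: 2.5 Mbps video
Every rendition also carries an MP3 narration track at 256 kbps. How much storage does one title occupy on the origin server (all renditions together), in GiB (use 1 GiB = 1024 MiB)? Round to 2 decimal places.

56 min = 3360 s
Audio: 256 kbps = 0.256 Mbps.
Sum of rendition bitrates: (8.6+0.256) + (5.2+0.256) + (2.5+0.256) = 17.068 Mbps.
× 3360 s = 57,348 Mb = 7,169 MB = 6.676 GiB.

6.68 GiB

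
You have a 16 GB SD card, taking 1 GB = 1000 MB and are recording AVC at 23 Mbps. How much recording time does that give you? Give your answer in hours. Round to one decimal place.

1.5 hours

Capacity: 16 GB = 128,000 Mb.
Recording time: 128,000 / 23.000 = 5,565 s ≈ 1.55 hours.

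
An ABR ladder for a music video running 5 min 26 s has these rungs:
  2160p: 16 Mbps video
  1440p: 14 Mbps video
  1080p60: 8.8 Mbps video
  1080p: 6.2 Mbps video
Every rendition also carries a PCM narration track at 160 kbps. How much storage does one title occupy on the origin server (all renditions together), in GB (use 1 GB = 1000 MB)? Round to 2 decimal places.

1.86 GB

5 min 26 s = 326 s
Audio: 160 kbps = 0.160 Mbps.
Sum of rendition bitrates: (16+0.160) + (14+0.160) + (8.8+0.160) + (6.2+0.160) = 45.640 Mbps.
× 326 s = 14,879 Mb = 1,860 MB = 1.860 GB.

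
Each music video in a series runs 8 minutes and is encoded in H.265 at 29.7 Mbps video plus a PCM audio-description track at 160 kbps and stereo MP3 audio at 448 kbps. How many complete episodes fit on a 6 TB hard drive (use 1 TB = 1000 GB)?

3299

8 min = 480 s
Audio total: 160 + 448 = 608 kbps = 0.608 Mbps.
Total bitrate: 30.308 Mbps.
Per item: 30.308 Mbps × 480 s = 14,548 Mb = 1,818 MB.
Capacity: 6 TB = 48,000,000 Mb; 3299.46 items → 3299 complete.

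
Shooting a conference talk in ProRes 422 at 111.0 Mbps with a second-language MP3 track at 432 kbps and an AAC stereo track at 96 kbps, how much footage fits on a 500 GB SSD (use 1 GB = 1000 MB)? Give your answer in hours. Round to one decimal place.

Audio total: 432 + 96 = 528 kbps = 0.528 Mbps.
Total bitrate: 111.0 + 0.528 = 111.528 Mbps.
Capacity: 500 GB = 4,000,000 Mb.
Recording time: 4,000,000 / 111.528 = 35,865 s ≈ 9.96 hours.

10.0 hours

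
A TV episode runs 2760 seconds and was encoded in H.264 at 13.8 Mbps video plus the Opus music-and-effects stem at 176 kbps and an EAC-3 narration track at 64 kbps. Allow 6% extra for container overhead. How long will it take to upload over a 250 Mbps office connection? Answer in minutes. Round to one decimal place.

Audio total: 176 + 64 = 240 kbps = 0.240 Mbps.
Total bitrate: 14.040 Mbps.
File: 14.040 Mbps × 2760 s = 38750.4 Mb.
With 6% container overhead: ×1.06. → 41075.4 Mb.
At 250 Mbps: 41075.4 / 250 = 164.3 s ≈ 2.74 minutes.

2.7 minutes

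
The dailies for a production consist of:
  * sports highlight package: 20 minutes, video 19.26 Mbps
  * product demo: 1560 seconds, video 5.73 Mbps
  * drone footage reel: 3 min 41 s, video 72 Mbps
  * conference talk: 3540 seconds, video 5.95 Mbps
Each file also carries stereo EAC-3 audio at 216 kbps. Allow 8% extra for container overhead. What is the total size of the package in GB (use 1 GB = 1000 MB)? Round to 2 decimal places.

9.51 GB

Audio: 216 kbps = 0.216 Mbps.
sports highlight package: 19.476 Mbps × 1200 s × 1.08 = 25240.9 Mb
product demo: 5.946 Mbps × 1560 s × 1.08 = 10017.8 Mb
drone footage reel: 72.216 Mbps × 221 s × 1.08 = 17236.5 Mb
conference talk: 6.166 Mbps × 3540 s × 1.08 = 23573.9 Mb
Total: 76069.1 Mb = 9508.6 MB.
= 9.509 GB.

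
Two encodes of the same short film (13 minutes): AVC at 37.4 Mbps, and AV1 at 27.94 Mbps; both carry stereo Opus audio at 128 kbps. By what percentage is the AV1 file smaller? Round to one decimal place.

25.2%

13 min = 780 s
Audio: 128 kbps = 0.128 Mbps.
AVC: 37.528 Mbps × 780 s = 29271.8 Mb = 3.659 GB.
AV1: 28.068 Mbps × 780 s = 21893.0 Mb = 2.737 GB.
Reduction: (1 − 2.737/3.659) × 100 = 25.21%.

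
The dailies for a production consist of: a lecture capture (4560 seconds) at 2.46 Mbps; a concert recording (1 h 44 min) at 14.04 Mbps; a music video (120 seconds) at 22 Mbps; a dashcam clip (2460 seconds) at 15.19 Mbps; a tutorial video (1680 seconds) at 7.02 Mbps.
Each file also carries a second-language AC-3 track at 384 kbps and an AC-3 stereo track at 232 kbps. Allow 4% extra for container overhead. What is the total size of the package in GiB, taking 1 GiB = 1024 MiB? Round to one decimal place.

Audio total: 384 + 232 = 616 kbps = 0.616 Mbps.
lecture capture: 3.076 Mbps × 4560 s × 1.04 = 14587.6 Mb
concert recording: 14.656 Mbps × 6240 s × 1.04 = 95111.6 Mb
music video: 22.616 Mbps × 120 s × 1.04 = 2822.5 Mb
dashcam clip: 15.806 Mbps × 2460 s × 1.04 = 40438.1 Mb
tutorial video: 7.636 Mbps × 1680 s × 1.04 = 13341.6 Mb
Total: 166301.4 Mb = 20787.7 MB.
= 19.36 GiB.

19.4 GiB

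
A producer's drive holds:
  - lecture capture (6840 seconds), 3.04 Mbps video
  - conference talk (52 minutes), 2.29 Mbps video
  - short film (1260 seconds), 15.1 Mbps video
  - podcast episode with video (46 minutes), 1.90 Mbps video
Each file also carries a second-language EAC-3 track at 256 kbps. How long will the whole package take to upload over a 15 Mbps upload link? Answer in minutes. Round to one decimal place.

62.0 minutes

Audio: 256 kbps = 0.256 Mbps.
lecture capture: 3.296 Mbps × 6840 s = 22544.6 Mb
conference talk: 2.546 Mbps × 3120 s = 7943.5 Mb
short film: 15.356 Mbps × 1260 s = 19348.6 Mb
podcast episode with video: 2.156 Mbps × 2760 s = 5950.6 Mb
Total: 55787.3 Mb = 6973.4 MB.
At 15 Mbps: 55787.3 / 15 = 3719 s ≈ 62 minutes.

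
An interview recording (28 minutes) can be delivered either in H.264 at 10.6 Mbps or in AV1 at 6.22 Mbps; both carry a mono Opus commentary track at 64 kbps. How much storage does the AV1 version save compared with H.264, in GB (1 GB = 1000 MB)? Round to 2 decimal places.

0.92 GB

28 min = 1680 s
Audio: 64 kbps = 0.064 Mbps.
H.264: 10.664 Mbps × 1680 s = 17915.5 Mb = 2.239 GB.
AV1: 6.284 Mbps × 1680 s = 10557.1 Mb = 1.320 GB.
Saving: 2.239 − 1.320 = 0.920 GB.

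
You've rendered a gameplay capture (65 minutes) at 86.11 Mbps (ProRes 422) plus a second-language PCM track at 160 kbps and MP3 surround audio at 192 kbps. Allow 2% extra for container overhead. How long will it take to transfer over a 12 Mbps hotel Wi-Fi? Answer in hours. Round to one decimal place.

8.0 hours

65 min = 3900 s
Audio total: 160 + 192 = 352 kbps = 0.352 Mbps.
Total bitrate: 86.462 Mbps.
File: 86.462 Mbps × 3900 s = 337201.8 Mb.
With 2% container overhead: ×1.02. → 343945.8 Mb.
At 12 Mbps: 343945.8 / 12 = 28662.2 s ≈ 7.96 hours.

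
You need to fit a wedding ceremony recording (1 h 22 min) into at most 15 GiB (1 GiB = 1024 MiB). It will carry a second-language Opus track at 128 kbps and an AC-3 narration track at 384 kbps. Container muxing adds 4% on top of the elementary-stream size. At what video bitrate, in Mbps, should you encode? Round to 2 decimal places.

24.67 Mbps

Budget: 15 GiB = 128849.0 Mb.
Stream payload after overhead: 128849.0 / 1.04 = 123893.3 Mb.
1 h 22 min = 82 min = 4920 s
Total bitrate budget: 123893.3 Mb / 4920 s = 25.182 Mbps.
Audio total: 128 + 384 = 512 kbps = 0.512 Mbps.
Video: 25.182 − 0.512 = 24.670 Mbps.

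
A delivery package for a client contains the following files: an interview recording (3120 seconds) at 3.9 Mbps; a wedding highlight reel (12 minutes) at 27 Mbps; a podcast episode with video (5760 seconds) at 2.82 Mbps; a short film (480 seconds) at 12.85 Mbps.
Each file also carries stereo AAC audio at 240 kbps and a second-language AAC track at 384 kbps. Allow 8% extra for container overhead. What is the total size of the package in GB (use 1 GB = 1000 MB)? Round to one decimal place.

Audio total: 240 + 384 = 624 kbps = 0.624 Mbps.
interview recording: 4.524 Mbps × 3120 s × 1.08 = 15244.1 Mb
wedding highlight reel: 27.624 Mbps × 720 s × 1.08 = 21480.4 Mb
podcast episode with video: 3.444 Mbps × 5760 s × 1.08 = 21424.4 Mb
short film: 13.474 Mbps × 480 s × 1.08 = 6984.9 Mb
Total: 65133.8 Mb = 8141.7 MB.
= 8.142 GB.

8.1 GB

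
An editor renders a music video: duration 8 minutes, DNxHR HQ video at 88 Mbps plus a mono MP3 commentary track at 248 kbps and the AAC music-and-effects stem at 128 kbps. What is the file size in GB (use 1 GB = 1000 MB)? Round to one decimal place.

5.3 GB

8 min = 480 s
Audio total: 248 + 128 = 376 kbps = 0.376 Mbps.
Total bitrate: 88 + 0.376 = 88.376 Mbps.
Stream data: 88.376 Mbps × 480 s = 42420.5 Mb.
42,420 Mb ÷ 8 = 5,303 MB → 5.303 GB.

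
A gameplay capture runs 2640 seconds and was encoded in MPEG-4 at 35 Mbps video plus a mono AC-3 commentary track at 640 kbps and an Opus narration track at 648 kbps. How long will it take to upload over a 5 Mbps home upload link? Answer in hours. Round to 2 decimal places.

Audio total: 640 + 648 = 1288 kbps = 1.288 Mbps.
Total bitrate: 36.288 Mbps.
File: 36.288 Mbps × 2640 s = 95800.3 Mb.
At 5 Mbps: 95800.3 / 5 = 19160.1 s ≈ 5.32 hours.

5.32 hours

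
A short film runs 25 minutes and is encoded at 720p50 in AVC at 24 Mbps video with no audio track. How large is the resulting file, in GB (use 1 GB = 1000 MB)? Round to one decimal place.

4.5 GB

25 min = 1500 s
Total bitrate: 24 Mbps.
Stream data: 24.000 Mbps × 1500 s = 36000.0 Mb.
36,000 Mb ÷ 8 = 4,500 MB → 4.500 GB.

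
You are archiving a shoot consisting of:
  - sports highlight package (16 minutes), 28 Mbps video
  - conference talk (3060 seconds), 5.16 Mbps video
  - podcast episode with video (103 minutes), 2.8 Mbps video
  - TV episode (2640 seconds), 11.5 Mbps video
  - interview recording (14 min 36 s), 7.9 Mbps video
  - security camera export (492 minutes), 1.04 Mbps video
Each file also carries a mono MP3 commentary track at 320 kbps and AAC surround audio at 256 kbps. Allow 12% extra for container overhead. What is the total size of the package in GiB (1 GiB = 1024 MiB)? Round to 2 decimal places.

Audio total: 320 + 256 = 576 kbps = 0.576 Mbps.
sports highlight package: 28.576 Mbps × 960 s × 1.12 = 30724.9 Mb
conference talk: 5.736 Mbps × 3060 s × 1.12 = 19658.4 Mb
podcast episode with video: 3.376 Mbps × 6180 s × 1.12 = 23367.3 Mb
TV episode: 12.076 Mbps × 2640 s × 1.12 = 35706.3 Mb
interview recording: 8.476 Mbps × 876 s × 1.12 = 8316.0 Mb
security camera export: 1.616 Mbps × 29520 s × 1.12 = 53428.8 Mb
Total: 171201.8 Mb = 21400.2 MB.
= 19.93 GiB.

19.93 GiB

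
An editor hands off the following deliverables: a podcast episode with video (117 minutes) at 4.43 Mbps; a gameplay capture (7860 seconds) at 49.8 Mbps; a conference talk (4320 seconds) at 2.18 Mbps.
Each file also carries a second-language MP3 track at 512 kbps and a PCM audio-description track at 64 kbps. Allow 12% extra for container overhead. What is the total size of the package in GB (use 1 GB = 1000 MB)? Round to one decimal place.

62.0 GB

Audio total: 512 + 64 = 576 kbps = 0.576 Mbps.
podcast episode with video: 5.006 Mbps × 7020 s × 1.12 = 39359.2 Mb
gameplay capture: 50.376 Mbps × 7860 s × 1.12 = 443470.0 Mb
conference talk: 2.756 Mbps × 4320 s × 1.12 = 13334.6 Mb
Total: 496163.8 Mb = 62020.5 MB.
= 62.02 GB.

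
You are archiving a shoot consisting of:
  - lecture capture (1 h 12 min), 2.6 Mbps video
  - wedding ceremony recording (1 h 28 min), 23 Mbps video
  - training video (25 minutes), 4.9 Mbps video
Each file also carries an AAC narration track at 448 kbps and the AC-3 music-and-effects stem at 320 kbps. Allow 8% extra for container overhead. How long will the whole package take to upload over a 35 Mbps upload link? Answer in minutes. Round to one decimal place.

Audio total: 448 + 320 = 768 kbps = 0.768 Mbps.
lecture capture: 3.368 Mbps × 4320 s × 1.08 = 15713.7 Mb
wedding ceremony recording: 23.768 Mbps × 5280 s × 1.08 = 135534.6 Mb
training video: 5.668 Mbps × 1500 s × 1.08 = 9182.2 Mb
Total: 160430.5 Mb = 20053.8 MB.
At 35 Mbps: 160430.5 / 35 = 4584 s ≈ 76.4 minutes.

76.4 minutes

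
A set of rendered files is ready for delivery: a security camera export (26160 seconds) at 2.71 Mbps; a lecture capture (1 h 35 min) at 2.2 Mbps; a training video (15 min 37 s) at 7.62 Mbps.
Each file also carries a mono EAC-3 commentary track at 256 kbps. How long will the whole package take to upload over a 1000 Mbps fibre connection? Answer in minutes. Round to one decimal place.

Audio: 256 kbps = 0.256 Mbps.
security camera export: 2.966 Mbps × 26160 s = 77590.6 Mb
lecture capture: 2.456 Mbps × 5700 s = 13999.2 Mb
training video: 7.876 Mbps × 937 s = 7379.8 Mb
Total: 98969.6 Mb = 12371.2 MB.
At 1000 Mbps: 98969.6 / 1000 = 99 s ≈ 1.65 minutes.

1.6 minutes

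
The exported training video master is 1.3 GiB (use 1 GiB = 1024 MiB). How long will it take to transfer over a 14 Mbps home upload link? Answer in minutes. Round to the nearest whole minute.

File: 1.3 GiB = 11166.9 Mb.
At 14 Mbps: 11166.9 / 14 = 797.6 s ≈ 13.3 minutes.

13 minutes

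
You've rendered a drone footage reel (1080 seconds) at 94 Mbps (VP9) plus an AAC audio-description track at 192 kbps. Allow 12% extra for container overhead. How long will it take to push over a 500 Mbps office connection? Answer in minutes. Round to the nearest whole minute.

4 minutes

Audio: 192 kbps = 0.192 Mbps.
Total bitrate: 94.192 Mbps.
File: 94.192 Mbps × 1080 s = 101727.4 Mb.
With 12% container overhead: ×1.12. → 113934.6 Mb.
At 500 Mbps: 113934.6 / 500 = 227.9 s ≈ 3.8 minutes.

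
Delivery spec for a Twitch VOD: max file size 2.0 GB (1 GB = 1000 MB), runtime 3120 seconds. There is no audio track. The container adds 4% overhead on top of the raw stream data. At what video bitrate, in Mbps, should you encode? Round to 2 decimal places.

4.93 Mbps

Budget: 2.0 GB = 16000.0 Mb.
Stream payload after overhead: 16000.0 / 1.04 = 15384.6 Mb.
Total bitrate budget: 15384.6 Mb / 3120 s = 4.931 Mbps.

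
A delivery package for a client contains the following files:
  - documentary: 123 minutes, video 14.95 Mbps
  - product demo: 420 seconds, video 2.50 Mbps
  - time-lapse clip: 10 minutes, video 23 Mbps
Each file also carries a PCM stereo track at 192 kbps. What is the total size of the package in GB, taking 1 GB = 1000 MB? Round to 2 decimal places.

Audio: 192 kbps = 0.192 Mbps.
documentary: 15.142 Mbps × 7380 s = 111748.0 Mb
product demo: 2.692 Mbps × 420 s = 1130.6 Mb
time-lapse clip: 23.192 Mbps × 600 s = 13915.2 Mb
Total: 126793.8 Mb = 15849.2 MB.
= 15.85 GB.

15.85 GB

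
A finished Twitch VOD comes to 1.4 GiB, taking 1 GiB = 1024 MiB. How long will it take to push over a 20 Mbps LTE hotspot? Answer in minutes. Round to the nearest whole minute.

File: 1.4 GiB = 12025.9 Mb.
At 20 Mbps: 12025.9 / 20 = 601.3 s ≈ 10 minutes.

10 minutes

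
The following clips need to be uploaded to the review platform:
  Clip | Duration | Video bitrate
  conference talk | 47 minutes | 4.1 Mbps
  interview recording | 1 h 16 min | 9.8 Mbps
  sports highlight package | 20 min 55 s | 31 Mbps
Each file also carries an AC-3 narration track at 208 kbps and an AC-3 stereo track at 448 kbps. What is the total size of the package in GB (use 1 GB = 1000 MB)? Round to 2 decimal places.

12.60 GB

Audio total: 208 + 448 = 656 kbps = 0.656 Mbps.
conference talk: 4.756 Mbps × 2820 s = 13411.9 Mb
interview recording: 10.456 Mbps × 4560 s = 47679.4 Mb
sports highlight package: 31.656 Mbps × 1255 s = 39728.3 Mb
Total: 100819.6 Mb = 12602.4 MB.
= 12.60 GB.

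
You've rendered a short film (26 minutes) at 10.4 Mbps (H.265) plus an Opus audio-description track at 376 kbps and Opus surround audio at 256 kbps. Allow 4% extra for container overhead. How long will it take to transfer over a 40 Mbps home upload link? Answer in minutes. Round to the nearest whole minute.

7 minutes

26 min = 1560 s
Audio total: 376 + 256 = 632 kbps = 0.632 Mbps.
Total bitrate: 11.032 Mbps.
File: 11.032 Mbps × 1560 s = 17209.9 Mb.
With 4% container overhead: ×1.04. → 17898.3 Mb.
At 40 Mbps: 17898.3 / 40 = 447.5 s ≈ 7.46 minutes.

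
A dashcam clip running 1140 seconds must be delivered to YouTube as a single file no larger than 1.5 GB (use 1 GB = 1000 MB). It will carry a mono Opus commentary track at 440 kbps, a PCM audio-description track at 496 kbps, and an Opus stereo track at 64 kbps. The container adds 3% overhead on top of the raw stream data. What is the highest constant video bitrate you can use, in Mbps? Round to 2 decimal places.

Budget: 1.5 GB = 12000.0 Mb.
Stream payload after overhead: 12000.0 / 1.03 = 11650.5 Mb.
Total bitrate budget: 11650.5 Mb / 1140 s = 10.220 Mbps.
Audio total: 440 + 496 + 64 = 1000 kbps = 1.000 Mbps.
Video: 10.220 − 1.000 = 9.220 Mbps.

9.22 Mbps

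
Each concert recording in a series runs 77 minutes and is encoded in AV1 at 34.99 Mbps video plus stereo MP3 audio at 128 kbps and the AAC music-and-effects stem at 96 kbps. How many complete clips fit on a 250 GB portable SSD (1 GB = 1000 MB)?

12

77 min = 4620 s
Audio total: 128 + 96 = 224 kbps = 0.224 Mbps.
Total bitrate: 35.214 Mbps.
Per item: 35.214 Mbps × 4620 s = 162,689 Mb = 20,336 MB.
Capacity: 250 GB = 2,000,000 Mb; 12.29 items → 12 complete.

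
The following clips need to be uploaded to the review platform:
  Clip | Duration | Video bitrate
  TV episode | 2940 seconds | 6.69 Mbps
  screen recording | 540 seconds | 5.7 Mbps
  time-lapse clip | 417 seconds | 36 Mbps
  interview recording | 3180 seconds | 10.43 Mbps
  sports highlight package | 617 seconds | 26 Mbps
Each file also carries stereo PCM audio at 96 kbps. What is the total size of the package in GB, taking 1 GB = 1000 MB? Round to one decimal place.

11.0 GB

Audio: 96 kbps = 0.096 Mbps.
TV episode: 6.786 Mbps × 2940 s = 19950.8 Mb
screen recording: 5.796 Mbps × 540 s = 3129.8 Mb
time-lapse clip: 36.096 Mbps × 417 s = 15052.0 Mb
interview recording: 10.526 Mbps × 3180 s = 33472.7 Mb
sports highlight package: 26.096 Mbps × 617 s = 16101.2 Mb
Total: 87706.6 Mb = 10963.3 MB.
= 10.96 GB.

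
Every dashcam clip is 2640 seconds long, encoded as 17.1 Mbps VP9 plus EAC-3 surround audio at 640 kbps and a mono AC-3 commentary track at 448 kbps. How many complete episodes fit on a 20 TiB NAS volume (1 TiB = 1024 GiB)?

Audio total: 640 + 448 = 1088 kbps = 1.088 Mbps.
Total bitrate: 18.188 Mbps.
Per item: 18.188 Mbps × 2640 s = 48,016 Mb = 6,002 MB.
Capacity: 20 TiB = 175,921,860 Mb; 3663.79 items → 3663 complete.

3663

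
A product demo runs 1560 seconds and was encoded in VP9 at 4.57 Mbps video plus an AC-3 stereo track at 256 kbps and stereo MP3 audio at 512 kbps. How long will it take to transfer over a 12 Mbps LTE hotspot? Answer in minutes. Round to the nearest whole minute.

Audio total: 256 + 512 = 768 kbps = 0.768 Mbps.
Total bitrate: 5.338 Mbps.
File: 5.338 Mbps × 1560 s = 8327.3 Mb.
At 12 Mbps: 8327.3 / 12 = 693.9 s ≈ 11.6 minutes.

12 minutes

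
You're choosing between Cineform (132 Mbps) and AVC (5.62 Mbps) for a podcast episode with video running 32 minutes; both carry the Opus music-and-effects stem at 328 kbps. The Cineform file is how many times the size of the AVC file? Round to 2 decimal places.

32 min = 1920 s
Audio: 328 kbps = 0.328 Mbps.
Cineform: 132.328 Mbps × 1920 s = 254069.8 Mb = 29.578 GiB.
AVC: 5.948 Mbps × 1920 s = 11420.2 Mb = 1.329 GiB.
Ratio: 29.578 / 1.329 = 22.247.

22.25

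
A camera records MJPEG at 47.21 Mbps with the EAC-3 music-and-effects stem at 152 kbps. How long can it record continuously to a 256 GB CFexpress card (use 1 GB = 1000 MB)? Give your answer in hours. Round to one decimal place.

12.0 hours

Audio: 152 kbps = 0.152 Mbps.
Total bitrate: 47.21 + 0.152 = 47.362 Mbps.
Capacity: 256 GB = 2,048,000 Mb.
Recording time: 2,048,000 / 47.362 = 43,241 s ≈ 12.0 hours.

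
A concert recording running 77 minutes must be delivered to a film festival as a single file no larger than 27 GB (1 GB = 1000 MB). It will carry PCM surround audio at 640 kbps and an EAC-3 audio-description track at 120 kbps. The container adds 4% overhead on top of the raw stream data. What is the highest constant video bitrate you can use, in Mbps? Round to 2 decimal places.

Budget: 27 GB = 216000.0 Mb.
Stream payload after overhead: 216000.0 / 1.04 = 207692.3 Mb.
77 min = 4620 s
Total bitrate budget: 207692.3 Mb / 4620 s = 44.955 Mbps.
Audio total: 640 + 120 = 760 kbps = 0.760 Mbps.
Video: 44.955 − 0.760 = 44.195 Mbps.

44.20 Mbps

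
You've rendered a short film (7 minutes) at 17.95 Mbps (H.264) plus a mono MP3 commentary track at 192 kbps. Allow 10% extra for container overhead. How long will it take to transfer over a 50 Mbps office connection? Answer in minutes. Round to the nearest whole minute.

7 min = 420 s
Audio: 192 kbps = 0.192 Mbps.
Total bitrate: 18.142 Mbps.
File: 18.142 Mbps × 420 s = 7619.6 Mb.
With 10% container overhead: ×1.10. → 8381.6 Mb.
At 50 Mbps: 8381.6 / 50 = 167.6 s ≈ 2.79 minutes.

3 minutes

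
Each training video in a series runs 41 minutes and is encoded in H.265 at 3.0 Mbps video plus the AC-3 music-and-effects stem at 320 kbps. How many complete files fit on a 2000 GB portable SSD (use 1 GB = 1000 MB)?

1959

41 min = 2460 s
Audio: 320 kbps = 0.320 Mbps.
Total bitrate: 3.320 Mbps.
Per item: 3.320 Mbps × 2460 s = 8,167 Mb = 1,021 MB.
Capacity: 2000 GB = 16,000,000 Mb; 1959.06 items → 1959 complete.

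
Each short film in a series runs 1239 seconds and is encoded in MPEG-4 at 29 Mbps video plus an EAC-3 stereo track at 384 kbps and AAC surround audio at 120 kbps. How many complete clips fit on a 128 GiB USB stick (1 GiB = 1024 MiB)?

Audio total: 384 + 120 = 504 kbps = 0.504 Mbps.
Total bitrate: 29.504 Mbps.
Per item: 29.504 Mbps × 1239 s = 36,555 Mb = 4,569 MB.
Capacity: 128 GiB = 1,099,512 Mb; 30.08 items → 30 complete.

30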